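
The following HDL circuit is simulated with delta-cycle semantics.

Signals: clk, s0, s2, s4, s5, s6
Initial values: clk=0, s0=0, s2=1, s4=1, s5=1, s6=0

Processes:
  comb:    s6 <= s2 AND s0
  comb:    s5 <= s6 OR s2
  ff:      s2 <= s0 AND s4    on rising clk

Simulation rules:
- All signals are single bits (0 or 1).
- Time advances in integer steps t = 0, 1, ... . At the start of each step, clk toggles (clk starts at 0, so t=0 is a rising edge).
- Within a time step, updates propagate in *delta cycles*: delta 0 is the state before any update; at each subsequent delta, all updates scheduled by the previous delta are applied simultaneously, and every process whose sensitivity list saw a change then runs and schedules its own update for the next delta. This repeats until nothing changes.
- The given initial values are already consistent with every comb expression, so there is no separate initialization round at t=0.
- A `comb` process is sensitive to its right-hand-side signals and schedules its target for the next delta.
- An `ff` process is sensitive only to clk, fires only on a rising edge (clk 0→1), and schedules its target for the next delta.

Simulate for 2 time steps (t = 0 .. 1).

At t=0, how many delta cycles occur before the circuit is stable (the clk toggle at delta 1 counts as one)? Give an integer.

t=0 Δ0: s6=0 s0=0 clk=0 s5=1 s2=1 s4=1
  Δ1: clk:0→1
  Δ2: s2:1→0
  Δ3: s5:1→0
  (3Δ to stable)
t=1 Δ0: s6=0 s0=0 clk=1 s5=0 s2=0 s4=1
  Δ1: clk:1→0
  (1Δ to stable)

3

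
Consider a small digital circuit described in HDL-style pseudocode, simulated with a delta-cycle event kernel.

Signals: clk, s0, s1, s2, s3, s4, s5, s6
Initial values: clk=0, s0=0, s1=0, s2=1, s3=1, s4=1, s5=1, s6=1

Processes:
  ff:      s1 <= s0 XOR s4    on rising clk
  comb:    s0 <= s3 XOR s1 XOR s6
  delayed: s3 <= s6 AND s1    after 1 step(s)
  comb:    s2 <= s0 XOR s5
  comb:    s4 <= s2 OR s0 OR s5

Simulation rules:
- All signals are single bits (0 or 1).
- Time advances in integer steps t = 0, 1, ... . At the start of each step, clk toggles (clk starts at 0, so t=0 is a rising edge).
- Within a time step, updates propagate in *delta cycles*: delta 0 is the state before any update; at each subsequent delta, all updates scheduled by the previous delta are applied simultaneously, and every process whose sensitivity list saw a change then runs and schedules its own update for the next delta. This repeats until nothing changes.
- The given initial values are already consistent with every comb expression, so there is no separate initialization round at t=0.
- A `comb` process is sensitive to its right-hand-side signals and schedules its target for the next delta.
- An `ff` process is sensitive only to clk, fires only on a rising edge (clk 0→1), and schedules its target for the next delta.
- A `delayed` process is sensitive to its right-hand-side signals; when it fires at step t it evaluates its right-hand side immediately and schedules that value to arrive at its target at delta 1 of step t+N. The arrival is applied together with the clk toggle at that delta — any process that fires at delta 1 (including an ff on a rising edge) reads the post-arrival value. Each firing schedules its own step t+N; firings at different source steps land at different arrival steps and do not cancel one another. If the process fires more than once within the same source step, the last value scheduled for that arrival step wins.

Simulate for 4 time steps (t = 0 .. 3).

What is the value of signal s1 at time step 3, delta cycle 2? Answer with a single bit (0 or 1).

0

t0.Δ0 s3=1 s1=0 s6=1 s4=1 s5=1 s0=0 s2=1 clk=0
t0.Δ1 s3=1 s1=0 s6=1 s4=1 s5=1 s0=0 s2=1 clk=1
t0.Δ2 s3=1 s1=1 s6=1 s4=1 s5=1 s0=0 s2=1 clk=1
t0.Δ3 s3=1 s1=1 s6=1 s4=1 s5=1 s0=1 s2=1 clk=1
t0.Δ4 s3=1 s1=1 s6=1 s4=1 s5=1 s0=1 s2=0 clk=1
t1.Δ0 s3=1 s1=1 s6=1 s4=1 s5=1 s0=1 s2=0 clk=1
t1.Δ1 s3=1 s1=1 s6=1 s4=1 s5=1 s0=1 s2=0 clk=0
t2.Δ0 s3=1 s1=1 s6=1 s4=1 s5=1 s0=1 s2=0 clk=0
t2.Δ1 s3=1 s1=1 s6=1 s4=1 s5=1 s0=1 s2=0 clk=1
t2.Δ2 s3=1 s1=0 s6=1 s4=1 s5=1 s0=1 s2=0 clk=1
t2.Δ3 s3=1 s1=0 s6=1 s4=1 s5=1 s0=0 s2=0 clk=1
t2.Δ4 s3=1 s1=0 s6=1 s4=1 s5=1 s0=0 s2=1 clk=1
t3.Δ0 s3=1 s1=0 s6=1 s4=1 s5=1 s0=0 s2=1 clk=1
t3.Δ1 s3=0 s1=0 s6=1 s4=1 s5=1 s0=0 s2=1 clk=0
t3.Δ2 s3=0 s1=0 s6=1 s4=1 s5=1 s0=1 s2=1 clk=0
t3.Δ3 s3=0 s1=0 s6=1 s4=1 s5=1 s0=1 s2=0 clk=0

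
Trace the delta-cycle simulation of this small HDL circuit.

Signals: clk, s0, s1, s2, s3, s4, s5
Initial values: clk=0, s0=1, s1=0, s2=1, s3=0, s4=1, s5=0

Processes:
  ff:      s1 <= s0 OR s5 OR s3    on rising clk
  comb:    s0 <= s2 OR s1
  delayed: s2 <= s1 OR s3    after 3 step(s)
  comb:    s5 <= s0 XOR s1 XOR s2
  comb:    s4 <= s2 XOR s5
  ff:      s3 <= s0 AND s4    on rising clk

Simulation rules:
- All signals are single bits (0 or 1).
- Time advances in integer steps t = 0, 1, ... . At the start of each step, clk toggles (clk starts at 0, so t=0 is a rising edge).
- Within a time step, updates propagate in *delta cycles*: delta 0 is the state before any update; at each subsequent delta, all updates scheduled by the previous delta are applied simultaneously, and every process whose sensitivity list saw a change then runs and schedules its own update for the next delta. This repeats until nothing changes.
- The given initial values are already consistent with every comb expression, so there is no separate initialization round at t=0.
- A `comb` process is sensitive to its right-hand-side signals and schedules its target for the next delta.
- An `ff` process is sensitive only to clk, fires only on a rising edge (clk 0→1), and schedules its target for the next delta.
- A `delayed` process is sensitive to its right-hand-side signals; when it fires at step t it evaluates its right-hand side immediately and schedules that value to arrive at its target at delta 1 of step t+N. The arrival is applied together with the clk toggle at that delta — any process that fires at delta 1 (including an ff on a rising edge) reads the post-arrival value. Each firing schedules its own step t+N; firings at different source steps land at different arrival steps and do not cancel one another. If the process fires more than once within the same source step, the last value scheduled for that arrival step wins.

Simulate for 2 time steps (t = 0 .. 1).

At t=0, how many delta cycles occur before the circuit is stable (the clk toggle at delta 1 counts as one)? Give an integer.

t=0 Δ0: s5=0 clk=0 s0=1 s3=0 s4=1 s2=1 s1=0
  Δ1: clk:0→1
  Δ2: s3:0→1, s1:0→1
  Δ3: s5:0→1
  Δ4: s4:1→0
  (4Δ to stable)
t=1 Δ0: s5=1 clk=1 s0=1 s3=1 s4=0 s2=1 s1=1
  Δ1: clk:1→0
  (1Δ to stable)

4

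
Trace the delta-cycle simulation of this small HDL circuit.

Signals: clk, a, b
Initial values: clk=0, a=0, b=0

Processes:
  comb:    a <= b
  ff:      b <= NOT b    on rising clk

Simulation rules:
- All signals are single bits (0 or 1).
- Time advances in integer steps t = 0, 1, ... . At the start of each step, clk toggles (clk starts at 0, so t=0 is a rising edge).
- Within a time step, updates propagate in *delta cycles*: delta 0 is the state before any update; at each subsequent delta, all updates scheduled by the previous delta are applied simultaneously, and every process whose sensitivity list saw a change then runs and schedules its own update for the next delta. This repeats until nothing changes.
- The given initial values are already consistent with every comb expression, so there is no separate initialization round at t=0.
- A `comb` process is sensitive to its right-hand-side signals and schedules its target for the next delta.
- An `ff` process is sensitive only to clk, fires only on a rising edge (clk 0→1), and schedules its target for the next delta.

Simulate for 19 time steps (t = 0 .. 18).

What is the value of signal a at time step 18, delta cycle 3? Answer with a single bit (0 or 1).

0

t0.Δ0 clk=0 b=0 a=0
t0.Δ1 clk=1 b=0 a=0
t0.Δ2 clk=1 b=1 a=0
t0.Δ3 clk=1 b=1 a=1
t1.Δ0 clk=1 b=1 a=1
t1.Δ1 clk=0 b=1 a=1
t2.Δ0 clk=0 b=1 a=1
t2.Δ1 clk=1 b=1 a=1
t2.Δ2 clk=1 b=0 a=1
t2.Δ3 clk=1 b=0 a=0
t3.Δ0 clk=1 b=0 a=0
t3.Δ1 clk=0 b=0 a=0
t4.Δ0 clk=0 b=0 a=0
t4.Δ1 clk=1 b=0 a=0
t4.Δ2 clk=1 b=1 a=0
t4.Δ3 clk=1 b=1 a=1
t5.Δ0 clk=1 b=1 a=1
t5.Δ1 clk=0 b=1 a=1
t6.Δ0 clk=0 b=1 a=1
t6.Δ1 clk=1 b=1 a=1
t6.Δ2 clk=1 b=0 a=1
t6.Δ3 clk=1 b=0 a=0
t7.Δ0 clk=1 b=0 a=0
t7.Δ1 clk=0 b=0 a=0
t8.Δ0 clk=0 b=0 a=0
t8.Δ1 clk=1 b=0 a=0
t8.Δ2 clk=1 b=1 a=0
t8.Δ3 clk=1 b=1 a=1
t9.Δ0 clk=1 b=1 a=1
t9.Δ1 clk=0 b=1 a=1
t10.Δ0 clk=0 b=1 a=1
t10.Δ1 clk=1 b=1 a=1
t10.Δ2 clk=1 b=0 a=1
t10.Δ3 clk=1 b=0 a=0
t11.Δ0 clk=1 b=0 a=0
t11.Δ1 clk=0 b=0 a=0
t12.Δ0 clk=0 b=0 a=0
t12.Δ1 clk=1 b=0 a=0
t12.Δ2 clk=1 b=1 a=0
t12.Δ3 clk=1 b=1 a=1
t13.Δ0 clk=1 b=1 a=1
t13.Δ1 clk=0 b=1 a=1
t14.Δ0 clk=0 b=1 a=1
t14.Δ1 clk=1 b=1 a=1
t14.Δ2 clk=1 b=0 a=1
t14.Δ3 clk=1 b=0 a=0
t15.Δ0 clk=1 b=0 a=0
t15.Δ1 clk=0 b=0 a=0
t16.Δ0 clk=0 b=0 a=0
t16.Δ1 clk=1 b=0 a=0
t16.Δ2 clk=1 b=1 a=0
t16.Δ3 clk=1 b=1 a=1
t17.Δ0 clk=1 b=1 a=1
t17.Δ1 clk=0 b=1 a=1
t18.Δ0 clk=0 b=1 a=1
t18.Δ1 clk=1 b=1 a=1
t18.Δ2 clk=1 b=0 a=1
t18.Δ3 clk=1 b=0 a=0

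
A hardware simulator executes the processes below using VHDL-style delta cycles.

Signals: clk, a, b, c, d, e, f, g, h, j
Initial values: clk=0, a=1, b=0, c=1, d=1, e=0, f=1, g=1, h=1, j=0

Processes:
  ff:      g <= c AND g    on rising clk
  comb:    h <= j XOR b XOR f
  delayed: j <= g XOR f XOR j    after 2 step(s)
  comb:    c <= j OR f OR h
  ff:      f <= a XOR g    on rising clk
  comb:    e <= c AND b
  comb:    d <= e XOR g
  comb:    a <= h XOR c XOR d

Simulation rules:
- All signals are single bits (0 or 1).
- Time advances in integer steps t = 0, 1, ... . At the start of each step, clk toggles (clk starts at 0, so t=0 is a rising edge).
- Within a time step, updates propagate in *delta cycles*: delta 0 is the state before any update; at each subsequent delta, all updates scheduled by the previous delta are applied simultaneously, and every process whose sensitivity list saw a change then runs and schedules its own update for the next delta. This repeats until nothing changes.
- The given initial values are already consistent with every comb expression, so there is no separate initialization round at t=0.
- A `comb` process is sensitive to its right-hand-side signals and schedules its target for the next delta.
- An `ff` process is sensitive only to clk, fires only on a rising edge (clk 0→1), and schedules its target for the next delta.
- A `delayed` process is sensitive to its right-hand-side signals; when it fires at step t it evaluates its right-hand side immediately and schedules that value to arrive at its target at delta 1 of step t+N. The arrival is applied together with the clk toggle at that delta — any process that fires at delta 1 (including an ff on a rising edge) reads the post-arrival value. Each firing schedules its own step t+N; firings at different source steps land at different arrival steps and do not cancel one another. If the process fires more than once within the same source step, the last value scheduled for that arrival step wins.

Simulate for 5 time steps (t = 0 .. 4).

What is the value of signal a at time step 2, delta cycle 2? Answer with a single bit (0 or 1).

t=0 Δ0: c=1 b=0 e=0 g=1 clk=0 d=1 j=0 h=1 f=1 a=1
  Δ1: clk:0→1
  Δ2: f:1→0
  Δ3: h:1→0
  Δ4: c:1→0, a:1→0
  Δ5: a:0→1
  (5Δ to stable)
t=1 Δ0: c=0 b=0 e=0 g=1 clk=1 d=1 j=0 h=0 f=0 a=1
  Δ1: clk:1→0
  (1Δ to stable)
t=2 Δ0: c=0 b=0 e=0 g=1 clk=0 d=1 j=0 h=0 f=0 a=1
  Δ1: clk:0→1, j:0→1
  Δ2: c:0→1, g:1→0, h:0→1
  Δ3: d:1→0
  Δ4: a:1→0
  (4Δ to stable)
t=3 Δ0: c=1 b=0 e=0 g=0 clk=1 d=0 j=1 h=1 f=0 a=0
  Δ1: clk:1→0
  (1Δ to stable)
t=4 Δ0: c=1 b=0 e=0 g=0 clk=0 d=0 j=1 h=1 f=0 a=0
  Δ1: clk:0→1
  (1Δ to stable)

1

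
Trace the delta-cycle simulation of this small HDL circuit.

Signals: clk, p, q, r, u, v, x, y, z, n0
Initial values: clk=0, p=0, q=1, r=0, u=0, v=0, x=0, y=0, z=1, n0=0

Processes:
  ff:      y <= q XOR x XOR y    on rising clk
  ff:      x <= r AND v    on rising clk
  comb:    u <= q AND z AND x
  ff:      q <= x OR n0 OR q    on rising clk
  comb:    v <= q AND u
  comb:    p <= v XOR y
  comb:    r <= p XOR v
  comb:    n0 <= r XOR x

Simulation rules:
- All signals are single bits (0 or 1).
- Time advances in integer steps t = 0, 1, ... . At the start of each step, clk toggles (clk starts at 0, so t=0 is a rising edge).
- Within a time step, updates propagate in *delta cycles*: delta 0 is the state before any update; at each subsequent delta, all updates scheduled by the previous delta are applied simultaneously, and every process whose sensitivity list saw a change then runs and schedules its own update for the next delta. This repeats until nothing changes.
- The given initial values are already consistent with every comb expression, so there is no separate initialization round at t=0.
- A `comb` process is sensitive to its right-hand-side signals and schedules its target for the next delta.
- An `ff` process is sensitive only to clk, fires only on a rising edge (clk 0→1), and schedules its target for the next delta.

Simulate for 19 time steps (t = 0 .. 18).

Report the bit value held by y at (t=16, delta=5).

1

t=0 Δ0: r=0 n0=0 y=0 z=1 v=0 q=1 u=0 x=0 p=0 clk=0
  Δ1: clk:0→1
  Δ2: y:0→1
  Δ3: p:0→1
  Δ4: r:0→1
  Δ5: n0:0→1
  (5Δ to stable)
t=1 Δ0: r=1 n0=1 y=1 z=1 v=0 q=1 u=0 x=0 p=1 clk=1
  Δ1: clk:1→0
  (1Δ to stable)
t=2 Δ0: r=1 n0=1 y=1 z=1 v=0 q=1 u=0 x=0 p=1 clk=0
  Δ1: clk:0→1
  Δ2: y:1→0
  Δ3: p:1→0
  Δ4: r:1→0
  Δ5: n0:1→0
  (5Δ to stable)
t=3 Δ0: r=0 n0=0 y=0 z=1 v=0 q=1 u=0 x=0 p=0 clk=1
  Δ1: clk:1→0
  (1Δ to stable)
t=4 Δ0: r=0 n0=0 y=0 z=1 v=0 q=1 u=0 x=0 p=0 clk=0
  Δ1: clk:0→1
  Δ2: y:0→1
  Δ3: p:0→1
  Δ4: r:0→1
  Δ5: n0:0→1
  (5Δ to stable)
t=5 Δ0: r=1 n0=1 y=1 z=1 v=0 q=1 u=0 x=0 p=1 clk=1
  Δ1: clk:1→0
  (1Δ to stable)
t=6 Δ0: r=1 n0=1 y=1 z=1 v=0 q=1 u=0 x=0 p=1 clk=0
  Δ1: clk:0→1
  Δ2: y:1→0
  Δ3: p:1→0
  Δ4: r:1→0
  Δ5: n0:1→0
  (5Δ to stable)
t=7 Δ0: r=0 n0=0 y=0 z=1 v=0 q=1 u=0 x=0 p=0 clk=1
  Δ1: clk:1→0
  (1Δ to stable)
t=8 Δ0: r=0 n0=0 y=0 z=1 v=0 q=1 u=0 x=0 p=0 clk=0
  Δ1: clk:0→1
  Δ2: y:0→1
  Δ3: p:0→1
  Δ4: r:0→1
  Δ5: n0:0→1
  (5Δ to stable)
t=9 Δ0: r=1 n0=1 y=1 z=1 v=0 q=1 u=0 x=0 p=1 clk=1
  Δ1: clk:1→0
  (1Δ to stable)
t=10 Δ0: r=1 n0=1 y=1 z=1 v=0 q=1 u=0 x=0 p=1 clk=0
  Δ1: clk:0→1
  Δ2: y:1→0
  Δ3: p:1→0
  Δ4: r:1→0
  Δ5: n0:1→0
  (5Δ to stable)
t=11 Δ0: r=0 n0=0 y=0 z=1 v=0 q=1 u=0 x=0 p=0 clk=1
  Δ1: clk:1→0
  (1Δ to stable)
t=12 Δ0: r=0 n0=0 y=0 z=1 v=0 q=1 u=0 x=0 p=0 clk=0
  Δ1: clk:0→1
  Δ2: y:0→1
  Δ3: p:0→1
  Δ4: r:0→1
  Δ5: n0:0→1
  (5Δ to stable)
t=13 Δ0: r=1 n0=1 y=1 z=1 v=0 q=1 u=0 x=0 p=1 clk=1
  Δ1: clk:1→0
  (1Δ to stable)
t=14 Δ0: r=1 n0=1 y=1 z=1 v=0 q=1 u=0 x=0 p=1 clk=0
  Δ1: clk:0→1
  Δ2: y:1→0
  Δ3: p:1→0
  Δ4: r:1→0
  Δ5: n0:1→0
  (5Δ to stable)
t=15 Δ0: r=0 n0=0 y=0 z=1 v=0 q=1 u=0 x=0 p=0 clk=1
  Δ1: clk:1→0
  (1Δ to stable)
t=16 Δ0: r=0 n0=0 y=0 z=1 v=0 q=1 u=0 x=0 p=0 clk=0
  Δ1: clk:0→1
  Δ2: y:0→1
  Δ3: p:0→1
  Δ4: r:0→1
  Δ5: n0:0→1
  (5Δ to stable)
t=17 Δ0: r=1 n0=1 y=1 z=1 v=0 q=1 u=0 x=0 p=1 clk=1
  Δ1: clk:1→0
  (1Δ to stable)
t=18 Δ0: r=1 n0=1 y=1 z=1 v=0 q=1 u=0 x=0 p=1 clk=0
  Δ1: clk:0→1
  Δ2: y:1→0
  Δ3: p:1→0
  Δ4: r:1→0
  Δ5: n0:1→0
  (5Δ to stable)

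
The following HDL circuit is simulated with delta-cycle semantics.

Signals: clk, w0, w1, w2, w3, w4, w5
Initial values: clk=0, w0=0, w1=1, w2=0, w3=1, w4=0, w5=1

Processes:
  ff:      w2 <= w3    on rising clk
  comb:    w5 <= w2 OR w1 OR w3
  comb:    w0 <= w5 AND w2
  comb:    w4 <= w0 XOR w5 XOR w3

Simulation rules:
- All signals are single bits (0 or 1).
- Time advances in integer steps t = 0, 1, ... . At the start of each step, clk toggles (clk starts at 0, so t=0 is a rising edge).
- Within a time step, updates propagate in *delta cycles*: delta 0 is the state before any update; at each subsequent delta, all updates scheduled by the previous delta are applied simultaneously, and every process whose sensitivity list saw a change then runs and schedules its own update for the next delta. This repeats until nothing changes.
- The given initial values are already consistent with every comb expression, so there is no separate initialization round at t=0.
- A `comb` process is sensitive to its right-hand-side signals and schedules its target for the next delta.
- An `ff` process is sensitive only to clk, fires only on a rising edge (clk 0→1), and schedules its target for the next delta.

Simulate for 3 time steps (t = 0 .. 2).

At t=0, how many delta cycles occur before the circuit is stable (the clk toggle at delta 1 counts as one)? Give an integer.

[bits: w1,w2,w4,w5,w3,w0,clk]
t=0: Δ0=1001100 Δ1=1001101 Δ2=1101101 Δ3=1101111 Δ4=1111111 | 4Δ
t=1: Δ0=1111111 Δ1=1111110 | 1Δ
t=2: Δ0=1111110 Δ1=1111111 | 1Δ

4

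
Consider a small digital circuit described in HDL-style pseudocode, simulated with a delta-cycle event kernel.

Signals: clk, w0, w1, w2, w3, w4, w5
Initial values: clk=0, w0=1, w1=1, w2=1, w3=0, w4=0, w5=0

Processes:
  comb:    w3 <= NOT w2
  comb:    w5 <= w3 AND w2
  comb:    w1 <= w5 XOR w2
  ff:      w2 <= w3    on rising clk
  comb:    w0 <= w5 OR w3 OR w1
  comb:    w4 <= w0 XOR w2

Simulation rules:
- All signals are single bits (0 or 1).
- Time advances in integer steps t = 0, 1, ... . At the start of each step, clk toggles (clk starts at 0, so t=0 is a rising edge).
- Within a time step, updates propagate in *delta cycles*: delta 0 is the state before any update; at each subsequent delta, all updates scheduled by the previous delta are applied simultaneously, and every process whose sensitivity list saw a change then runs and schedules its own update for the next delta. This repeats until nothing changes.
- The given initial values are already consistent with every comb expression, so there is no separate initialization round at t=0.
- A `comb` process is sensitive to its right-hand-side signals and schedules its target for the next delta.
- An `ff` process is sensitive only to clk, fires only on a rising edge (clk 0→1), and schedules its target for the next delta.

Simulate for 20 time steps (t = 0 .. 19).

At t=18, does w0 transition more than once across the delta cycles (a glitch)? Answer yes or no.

t0.Δ0 w5=0 clk=0 w2=1 w1=1 w0=1 w4=0 w3=0
t0.Δ1 w5=0 clk=1 w2=1 w1=1 w0=1 w4=0 w3=0
t0.Δ2 w5=0 clk=1 w2=0 w1=1 w0=1 w4=0 w3=0
t0.Δ3 w5=0 clk=1 w2=0 w1=0 w0=1 w4=1 w3=1
t1.Δ0 w5=0 clk=1 w2=0 w1=0 w0=1 w4=1 w3=1
t1.Δ1 w5=0 clk=0 w2=0 w1=0 w0=1 w4=1 w3=1
t2.Δ0 w5=0 clk=0 w2=0 w1=0 w0=1 w4=1 w3=1
t2.Δ1 w5=0 clk=1 w2=0 w1=0 w0=1 w4=1 w3=1
t2.Δ2 w5=0 clk=1 w2=1 w1=0 w0=1 w4=1 w3=1
t2.Δ3 w5=1 clk=1 w2=1 w1=1 w0=1 w4=0 w3=0
t2.Δ4 w5=0 clk=1 w2=1 w1=0 w0=1 w4=0 w3=0
t2.Δ5 w5=0 clk=1 w2=1 w1=1 w0=0 w4=0 w3=0
t2.Δ6 w5=0 clk=1 w2=1 w1=1 w0=1 w4=1 w3=0
t2.Δ7 w5=0 clk=1 w2=1 w1=1 w0=1 w4=0 w3=0
t3.Δ0 w5=0 clk=1 w2=1 w1=1 w0=1 w4=0 w3=0
t3.Δ1 w5=0 clk=0 w2=1 w1=1 w0=1 w4=0 w3=0
t4.Δ0 w5=0 clk=0 w2=1 w1=1 w0=1 w4=0 w3=0
t4.Δ1 w5=0 clk=1 w2=1 w1=1 w0=1 w4=0 w3=0
t4.Δ2 w5=0 clk=1 w2=0 w1=1 w0=1 w4=0 w3=0
t4.Δ3 w5=0 clk=1 w2=0 w1=0 w0=1 w4=1 w3=1
t5.Δ0 w5=0 clk=1 w2=0 w1=0 w0=1 w4=1 w3=1
t5.Δ1 w5=0 clk=0 w2=0 w1=0 w0=1 w4=1 w3=1
t6.Δ0 w5=0 clk=0 w2=0 w1=0 w0=1 w4=1 w3=1
t6.Δ1 w5=0 clk=1 w2=0 w1=0 w0=1 w4=1 w3=1
t6.Δ2 w5=0 clk=1 w2=1 w1=0 w0=1 w4=1 w3=1
t6.Δ3 w5=1 clk=1 w2=1 w1=1 w0=1 w4=0 w3=0
t6.Δ4 w5=0 clk=1 w2=1 w1=0 w0=1 w4=0 w3=0
t6.Δ5 w5=0 clk=1 w2=1 w1=1 w0=0 w4=0 w3=0
t6.Δ6 w5=0 clk=1 w2=1 w1=1 w0=1 w4=1 w3=0
t6.Δ7 w5=0 clk=1 w2=1 w1=1 w0=1 w4=0 w3=0
t7.Δ0 w5=0 clk=1 w2=1 w1=1 w0=1 w4=0 w3=0
t7.Δ1 w5=0 clk=0 w2=1 w1=1 w0=1 w4=0 w3=0
t8.Δ0 w5=0 clk=0 w2=1 w1=1 w0=1 w4=0 w3=0
t8.Δ1 w5=0 clk=1 w2=1 w1=1 w0=1 w4=0 w3=0
t8.Δ2 w5=0 clk=1 w2=0 w1=1 w0=1 w4=0 w3=0
t8.Δ3 w5=0 clk=1 w2=0 w1=0 w0=1 w4=1 w3=1
t9.Δ0 w5=0 clk=1 w2=0 w1=0 w0=1 w4=1 w3=1
t9.Δ1 w5=0 clk=0 w2=0 w1=0 w0=1 w4=1 w3=1
t10.Δ0 w5=0 clk=0 w2=0 w1=0 w0=1 w4=1 w3=1
t10.Δ1 w5=0 clk=1 w2=0 w1=0 w0=1 w4=1 w3=1
t10.Δ2 w5=0 clk=1 w2=1 w1=0 w0=1 w4=1 w3=1
t10.Δ3 w5=1 clk=1 w2=1 w1=1 w0=1 w4=0 w3=0
t10.Δ4 w5=0 clk=1 w2=1 w1=0 w0=1 w4=0 w3=0
t10.Δ5 w5=0 clk=1 w2=1 w1=1 w0=0 w4=0 w3=0
t10.Δ6 w5=0 clk=1 w2=1 w1=1 w0=1 w4=1 w3=0
t10.Δ7 w5=0 clk=1 w2=1 w1=1 w0=1 w4=0 w3=0
t11.Δ0 w5=0 clk=1 w2=1 w1=1 w0=1 w4=0 w3=0
t11.Δ1 w5=0 clk=0 w2=1 w1=1 w0=1 w4=0 w3=0
t12.Δ0 w5=0 clk=0 w2=1 w1=1 w0=1 w4=0 w3=0
t12.Δ1 w5=0 clk=1 w2=1 w1=1 w0=1 w4=0 w3=0
t12.Δ2 w5=0 clk=1 w2=0 w1=1 w0=1 w4=0 w3=0
t12.Δ3 w5=0 clk=1 w2=0 w1=0 w0=1 w4=1 w3=1
t13.Δ0 w5=0 clk=1 w2=0 w1=0 w0=1 w4=1 w3=1
t13.Δ1 w5=0 clk=0 w2=0 w1=0 w0=1 w4=1 w3=1
t14.Δ0 w5=0 clk=0 w2=0 w1=0 w0=1 w4=1 w3=1
t14.Δ1 w5=0 clk=1 w2=0 w1=0 w0=1 w4=1 w3=1
t14.Δ2 w5=0 clk=1 w2=1 w1=0 w0=1 w4=1 w3=1
t14.Δ3 w5=1 clk=1 w2=1 w1=1 w0=1 w4=0 w3=0
t14.Δ4 w5=0 clk=1 w2=1 w1=0 w0=1 w4=0 w3=0
t14.Δ5 w5=0 clk=1 w2=1 w1=1 w0=0 w4=0 w3=0
t14.Δ6 w5=0 clk=1 w2=1 w1=1 w0=1 w4=1 w3=0
t14.Δ7 w5=0 clk=1 w2=1 w1=1 w0=1 w4=0 w3=0
t15.Δ0 w5=0 clk=1 w2=1 w1=1 w0=1 w4=0 w3=0
t15.Δ1 w5=0 clk=0 w2=1 w1=1 w0=1 w4=0 w3=0
t16.Δ0 w5=0 clk=0 w2=1 w1=1 w0=1 w4=0 w3=0
t16.Δ1 w5=0 clk=1 w2=1 w1=1 w0=1 w4=0 w3=0
t16.Δ2 w5=0 clk=1 w2=0 w1=1 w0=1 w4=0 w3=0
t16.Δ3 w5=0 clk=1 w2=0 w1=0 w0=1 w4=1 w3=1
t17.Δ0 w5=0 clk=1 w2=0 w1=0 w0=1 w4=1 w3=1
t17.Δ1 w5=0 clk=0 w2=0 w1=0 w0=1 w4=1 w3=1
t18.Δ0 w5=0 clk=0 w2=0 w1=0 w0=1 w4=1 w3=1
t18.Δ1 w5=0 clk=1 w2=0 w1=0 w0=1 w4=1 w3=1
t18.Δ2 w5=0 clk=1 w2=1 w1=0 w0=1 w4=1 w3=1
t18.Δ3 w5=1 clk=1 w2=1 w1=1 w0=1 w4=0 w3=0
t18.Δ4 w5=0 clk=1 w2=1 w1=0 w0=1 w4=0 w3=0
t18.Δ5 w5=0 clk=1 w2=1 w1=1 w0=0 w4=0 w3=0
t18.Δ6 w5=0 clk=1 w2=1 w1=1 w0=1 w4=1 w3=0
t18.Δ7 w5=0 clk=1 w2=1 w1=1 w0=1 w4=0 w3=0
t19.Δ0 w5=0 clk=1 w2=1 w1=1 w0=1 w4=0 w3=0
t19.Δ1 w5=0 clk=0 w2=1 w1=1 w0=1 w4=0 w3=0

yes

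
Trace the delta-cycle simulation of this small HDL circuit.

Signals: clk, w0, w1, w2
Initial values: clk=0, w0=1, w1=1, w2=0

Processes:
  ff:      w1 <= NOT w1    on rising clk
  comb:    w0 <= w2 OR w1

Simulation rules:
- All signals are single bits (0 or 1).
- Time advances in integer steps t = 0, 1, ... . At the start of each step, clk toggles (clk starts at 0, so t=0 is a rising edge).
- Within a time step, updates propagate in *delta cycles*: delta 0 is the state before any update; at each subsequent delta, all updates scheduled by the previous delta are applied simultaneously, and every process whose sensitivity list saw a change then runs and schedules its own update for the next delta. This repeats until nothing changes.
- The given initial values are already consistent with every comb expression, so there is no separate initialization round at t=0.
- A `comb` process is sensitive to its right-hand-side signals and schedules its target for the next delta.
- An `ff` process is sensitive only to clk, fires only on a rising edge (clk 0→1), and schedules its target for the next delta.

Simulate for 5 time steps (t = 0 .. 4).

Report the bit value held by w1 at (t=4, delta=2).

t0.Δ0 w2=0 w0=1 w1=1 clk=0
t0.Δ1 w2=0 w0=1 w1=1 clk=1
t0.Δ2 w2=0 w0=1 w1=0 clk=1
t0.Δ3 w2=0 w0=0 w1=0 clk=1
t1.Δ0 w2=0 w0=0 w1=0 clk=1
t1.Δ1 w2=0 w0=0 w1=0 clk=0
t2.Δ0 w2=0 w0=0 w1=0 clk=0
t2.Δ1 w2=0 w0=0 w1=0 clk=1
t2.Δ2 w2=0 w0=0 w1=1 clk=1
t2.Δ3 w2=0 w0=1 w1=1 clk=1
t3.Δ0 w2=0 w0=1 w1=1 clk=1
t3.Δ1 w2=0 w0=1 w1=1 clk=0
t4.Δ0 w2=0 w0=1 w1=1 clk=0
t4.Δ1 w2=0 w0=1 w1=1 clk=1
t4.Δ2 w2=0 w0=1 w1=0 clk=1
t4.Δ3 w2=0 w0=0 w1=0 clk=1

0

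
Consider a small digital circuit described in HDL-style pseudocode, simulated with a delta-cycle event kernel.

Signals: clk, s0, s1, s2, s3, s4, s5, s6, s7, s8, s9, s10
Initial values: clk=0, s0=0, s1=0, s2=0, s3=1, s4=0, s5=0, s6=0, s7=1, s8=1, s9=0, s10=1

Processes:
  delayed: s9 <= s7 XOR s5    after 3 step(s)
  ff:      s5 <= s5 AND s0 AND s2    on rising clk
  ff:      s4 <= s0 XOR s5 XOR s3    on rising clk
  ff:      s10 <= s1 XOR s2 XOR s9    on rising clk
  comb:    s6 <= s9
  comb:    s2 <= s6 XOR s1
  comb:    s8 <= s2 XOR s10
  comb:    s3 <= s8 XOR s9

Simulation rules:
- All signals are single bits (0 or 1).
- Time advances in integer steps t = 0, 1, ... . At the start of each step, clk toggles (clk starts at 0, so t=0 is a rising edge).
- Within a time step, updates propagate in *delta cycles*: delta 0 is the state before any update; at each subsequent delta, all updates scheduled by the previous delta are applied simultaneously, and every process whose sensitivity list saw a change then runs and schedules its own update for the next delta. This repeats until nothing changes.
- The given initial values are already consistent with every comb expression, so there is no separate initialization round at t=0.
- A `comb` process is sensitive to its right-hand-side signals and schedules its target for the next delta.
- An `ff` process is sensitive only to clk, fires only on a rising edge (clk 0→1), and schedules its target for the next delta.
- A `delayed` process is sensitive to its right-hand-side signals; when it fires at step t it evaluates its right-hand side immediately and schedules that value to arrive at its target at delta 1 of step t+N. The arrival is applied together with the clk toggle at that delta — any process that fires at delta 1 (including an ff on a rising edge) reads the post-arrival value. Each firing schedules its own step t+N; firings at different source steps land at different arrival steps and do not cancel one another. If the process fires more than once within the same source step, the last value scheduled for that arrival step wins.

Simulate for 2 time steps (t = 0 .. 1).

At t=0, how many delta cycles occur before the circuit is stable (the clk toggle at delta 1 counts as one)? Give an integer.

4

t=0 Δ0: s10=1 s5=0 s8=1 s9=0 s2=0 s6=0 s4=0 s3=1 s1=0 s7=1 clk=0 s0=0
  Δ1: clk:0→1
  Δ2: s10:1→0, s4:0→1
  Δ3: s8:1→0
  Δ4: s3:1→0
  (4Δ to stable)
t=1 Δ0: s10=0 s5=0 s8=0 s9=0 s2=0 s6=0 s4=1 s3=0 s1=0 s7=1 clk=1 s0=0
  Δ1: clk:1→0
  (1Δ to stable)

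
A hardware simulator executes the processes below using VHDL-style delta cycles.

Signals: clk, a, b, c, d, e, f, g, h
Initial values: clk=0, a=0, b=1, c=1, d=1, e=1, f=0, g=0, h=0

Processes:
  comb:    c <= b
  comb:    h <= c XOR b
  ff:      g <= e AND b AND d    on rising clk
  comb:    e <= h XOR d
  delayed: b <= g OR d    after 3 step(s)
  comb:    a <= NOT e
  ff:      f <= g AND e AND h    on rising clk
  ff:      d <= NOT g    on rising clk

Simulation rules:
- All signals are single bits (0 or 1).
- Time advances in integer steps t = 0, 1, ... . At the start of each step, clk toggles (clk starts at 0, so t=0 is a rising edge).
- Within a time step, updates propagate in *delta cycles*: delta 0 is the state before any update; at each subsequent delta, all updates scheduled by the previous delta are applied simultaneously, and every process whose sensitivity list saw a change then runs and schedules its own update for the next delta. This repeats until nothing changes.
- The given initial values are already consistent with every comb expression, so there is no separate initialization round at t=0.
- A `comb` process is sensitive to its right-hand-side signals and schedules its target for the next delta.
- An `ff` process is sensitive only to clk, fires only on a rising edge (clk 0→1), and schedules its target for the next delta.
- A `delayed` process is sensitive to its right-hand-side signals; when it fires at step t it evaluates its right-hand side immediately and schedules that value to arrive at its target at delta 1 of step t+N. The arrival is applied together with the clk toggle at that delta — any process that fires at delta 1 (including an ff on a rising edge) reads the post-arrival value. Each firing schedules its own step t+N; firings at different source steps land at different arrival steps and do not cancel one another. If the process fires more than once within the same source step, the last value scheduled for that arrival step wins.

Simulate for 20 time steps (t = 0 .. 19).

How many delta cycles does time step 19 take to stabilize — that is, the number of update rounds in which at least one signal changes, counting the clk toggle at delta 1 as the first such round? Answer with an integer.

5

[bits: c,clk,a,h,g,b,f,e,d]
t=0: Δ0=100001011 Δ1=110001011 Δ2=110011011 | 2Δ
t=1: Δ0=110011011 Δ1=100011011 | 1Δ
t=2: Δ0=100011011 Δ1=110011011 Δ2=110011010 Δ3=110011000 Δ4=111011000 | 4Δ
t=3: Δ0=111011000 Δ1=101011000 | 1Δ
t=4: Δ0=101011000 Δ1=111011000 Δ2=111001000 | 2Δ
t=5: Δ0=111001000 Δ1=101001000 | 1Δ
t=6: Δ0=101001000 Δ1=111001000 Δ2=111001001 Δ3=111001011 Δ4=110001011 | 4Δ
t=7: Δ0=110001011 Δ1=100000011 Δ2=000100011 Δ3=000000001 Δ4=001000011 Δ5=000000011 | 5Δ
t=8: Δ0=000000011 Δ1=010000011 | 1Δ
t=9: Δ0=010000011 Δ1=000001011 Δ2=100101011 Δ3=100001001 Δ4=101001011 Δ5=100001011 | 5Δ
t=10: Δ0=100001011 Δ1=110001011 Δ2=110011011 | 2Δ
t=11: Δ0=110011011 Δ1=100011011 | 1Δ
t=12: Δ0=100011011 Δ1=110011011 Δ2=110011010 Δ3=110011000 Δ4=111011000 | 4Δ
t=13: Δ0=111011000 Δ1=101011000 | 1Δ
t=14: Δ0=101011000 Δ1=111011000 Δ2=111001000 | 2Δ
t=15: Δ0=111001000 Δ1=101001000 | 1Δ
t=16: Δ0=101001000 Δ1=111001000 Δ2=111001001 Δ3=111001011 Δ4=110001011 | 4Δ
t=17: Δ0=110001011 Δ1=100000011 Δ2=000100011 Δ3=000000001 Δ4=001000011 Δ5=000000011 | 5Δ
t=18: Δ0=000000011 Δ1=010000011 | 1Δ
t=19: Δ0=010000011 Δ1=000001011 Δ2=100101011 Δ3=100001001 Δ4=101001011 Δ5=100001011 | 5Δ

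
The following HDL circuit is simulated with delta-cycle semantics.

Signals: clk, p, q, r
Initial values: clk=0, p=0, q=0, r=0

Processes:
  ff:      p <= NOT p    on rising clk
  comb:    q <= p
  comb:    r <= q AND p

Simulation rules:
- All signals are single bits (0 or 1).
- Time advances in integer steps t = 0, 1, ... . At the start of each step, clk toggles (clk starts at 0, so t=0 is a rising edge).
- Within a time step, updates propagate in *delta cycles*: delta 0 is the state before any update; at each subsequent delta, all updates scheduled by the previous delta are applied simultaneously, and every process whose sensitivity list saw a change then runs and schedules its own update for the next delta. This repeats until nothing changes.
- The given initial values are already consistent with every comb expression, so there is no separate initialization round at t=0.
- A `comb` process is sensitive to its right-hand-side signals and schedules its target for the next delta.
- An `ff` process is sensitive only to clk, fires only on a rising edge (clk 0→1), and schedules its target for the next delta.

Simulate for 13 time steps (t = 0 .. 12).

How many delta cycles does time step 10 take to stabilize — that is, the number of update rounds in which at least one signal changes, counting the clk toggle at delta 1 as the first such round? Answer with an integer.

t0.Δ0 p=0 q=0 clk=0 r=0
t0.Δ1 p=0 q=0 clk=1 r=0
t0.Δ2 p=1 q=0 clk=1 r=0
t0.Δ3 p=1 q=1 clk=1 r=0
t0.Δ4 p=1 q=1 clk=1 r=1
t1.Δ0 p=1 q=1 clk=1 r=1
t1.Δ1 p=1 q=1 clk=0 r=1
t2.Δ0 p=1 q=1 clk=0 r=1
t2.Δ1 p=1 q=1 clk=1 r=1
t2.Δ2 p=0 q=1 clk=1 r=1
t2.Δ3 p=0 q=0 clk=1 r=0
t3.Δ0 p=0 q=0 clk=1 r=0
t3.Δ1 p=0 q=0 clk=0 r=0
t4.Δ0 p=0 q=0 clk=0 r=0
t4.Δ1 p=0 q=0 clk=1 r=0
t4.Δ2 p=1 q=0 clk=1 r=0
t4.Δ3 p=1 q=1 clk=1 r=0
t4.Δ4 p=1 q=1 clk=1 r=1
t5.Δ0 p=1 q=1 clk=1 r=1
t5.Δ1 p=1 q=1 clk=0 r=1
t6.Δ0 p=1 q=1 clk=0 r=1
t6.Δ1 p=1 q=1 clk=1 r=1
t6.Δ2 p=0 q=1 clk=1 r=1
t6.Δ3 p=0 q=0 clk=1 r=0
t7.Δ0 p=0 q=0 clk=1 r=0
t7.Δ1 p=0 q=0 clk=0 r=0
t8.Δ0 p=0 q=0 clk=0 r=0
t8.Δ1 p=0 q=0 clk=1 r=0
t8.Δ2 p=1 q=0 clk=1 r=0
t8.Δ3 p=1 q=1 clk=1 r=0
t8.Δ4 p=1 q=1 clk=1 r=1
t9.Δ0 p=1 q=1 clk=1 r=1
t9.Δ1 p=1 q=1 clk=0 r=1
t10.Δ0 p=1 q=1 clk=0 r=1
t10.Δ1 p=1 q=1 clk=1 r=1
t10.Δ2 p=0 q=1 clk=1 r=1
t10.Δ3 p=0 q=0 clk=1 r=0
t11.Δ0 p=0 q=0 clk=1 r=0
t11.Δ1 p=0 q=0 clk=0 r=0
t12.Δ0 p=0 q=0 clk=0 r=0
t12.Δ1 p=0 q=0 clk=1 r=0
t12.Δ2 p=1 q=0 clk=1 r=0
t12.Δ3 p=1 q=1 clk=1 r=0
t12.Δ4 p=1 q=1 clk=1 r=1

3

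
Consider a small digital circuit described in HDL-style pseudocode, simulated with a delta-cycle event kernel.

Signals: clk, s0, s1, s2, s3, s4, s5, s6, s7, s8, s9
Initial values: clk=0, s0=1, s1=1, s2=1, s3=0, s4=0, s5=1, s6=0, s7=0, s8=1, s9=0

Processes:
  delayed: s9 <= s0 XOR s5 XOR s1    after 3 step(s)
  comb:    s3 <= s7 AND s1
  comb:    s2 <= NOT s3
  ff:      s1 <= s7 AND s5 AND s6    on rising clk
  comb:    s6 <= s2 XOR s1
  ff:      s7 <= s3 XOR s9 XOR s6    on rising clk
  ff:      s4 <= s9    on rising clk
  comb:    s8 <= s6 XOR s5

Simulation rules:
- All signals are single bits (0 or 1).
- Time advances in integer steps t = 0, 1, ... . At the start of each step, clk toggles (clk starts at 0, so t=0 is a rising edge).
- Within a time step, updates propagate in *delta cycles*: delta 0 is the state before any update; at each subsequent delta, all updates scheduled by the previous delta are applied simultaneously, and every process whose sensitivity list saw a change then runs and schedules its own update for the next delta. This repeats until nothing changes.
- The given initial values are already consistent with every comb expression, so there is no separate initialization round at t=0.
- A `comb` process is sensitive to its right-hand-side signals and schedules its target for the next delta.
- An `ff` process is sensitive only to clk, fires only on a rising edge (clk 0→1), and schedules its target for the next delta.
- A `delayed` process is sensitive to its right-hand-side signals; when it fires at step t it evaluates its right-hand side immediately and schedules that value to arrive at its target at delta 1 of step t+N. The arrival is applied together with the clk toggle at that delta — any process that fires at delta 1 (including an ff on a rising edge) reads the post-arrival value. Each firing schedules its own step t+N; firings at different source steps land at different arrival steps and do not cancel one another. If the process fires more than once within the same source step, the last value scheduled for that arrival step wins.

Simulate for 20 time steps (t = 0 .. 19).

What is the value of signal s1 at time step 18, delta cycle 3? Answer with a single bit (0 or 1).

1

t0.Δ0 s6=0 s1=1 s9=0 s0=1 s3=0 s5=1 clk=0 s2=1 s8=1 s4=0 s7=0
t0.Δ1 s6=0 s1=1 s9=0 s0=1 s3=0 s5=1 clk=1 s2=1 s8=1 s4=0 s7=0
t0.Δ2 s6=0 s1=0 s9=0 s0=1 s3=0 s5=1 clk=1 s2=1 s8=1 s4=0 s7=0
t0.Δ3 s6=1 s1=0 s9=0 s0=1 s3=0 s5=1 clk=1 s2=1 s8=1 s4=0 s7=0
t0.Δ4 s6=1 s1=0 s9=0 s0=1 s3=0 s5=1 clk=1 s2=1 s8=0 s4=0 s7=0
t1.Δ0 s6=1 s1=0 s9=0 s0=1 s3=0 s5=1 clk=1 s2=1 s8=0 s4=0 s7=0
t1.Δ1 s6=1 s1=0 s9=0 s0=1 s3=0 s5=1 clk=0 s2=1 s8=0 s4=0 s7=0
t2.Δ0 s6=1 s1=0 s9=0 s0=1 s3=0 s5=1 clk=0 s2=1 s8=0 s4=0 s7=0
t2.Δ1 s6=1 s1=0 s9=0 s0=1 s3=0 s5=1 clk=1 s2=1 s8=0 s4=0 s7=0
t2.Δ2 s6=1 s1=0 s9=0 s0=1 s3=0 s5=1 clk=1 s2=1 s8=0 s4=0 s7=1
t3.Δ0 s6=1 s1=0 s9=0 s0=1 s3=0 s5=1 clk=1 s2=1 s8=0 s4=0 s7=1
t3.Δ1 s6=1 s1=0 s9=0 s0=1 s3=0 s5=1 clk=0 s2=1 s8=0 s4=0 s7=1
t4.Δ0 s6=1 s1=0 s9=0 s0=1 s3=0 s5=1 clk=0 s2=1 s8=0 s4=0 s7=1
t4.Δ1 s6=1 s1=0 s9=0 s0=1 s3=0 s5=1 clk=1 s2=1 s8=0 s4=0 s7=1
t4.Δ2 s6=1 s1=1 s9=0 s0=1 s3=0 s5=1 clk=1 s2=1 s8=0 s4=0 s7=1
t4.Δ3 s6=0 s1=1 s9=0 s0=1 s3=1 s5=1 clk=1 s2=1 s8=0 s4=0 s7=1
t4.Δ4 s6=0 s1=1 s9=0 s0=1 s3=1 s5=1 clk=1 s2=0 s8=1 s4=0 s7=1
t4.Δ5 s6=1 s1=1 s9=0 s0=1 s3=1 s5=1 clk=1 s2=0 s8=1 s4=0 s7=1
t4.Δ6 s6=1 s1=1 s9=0 s0=1 s3=1 s5=1 clk=1 s2=0 s8=0 s4=0 s7=1
t5.Δ0 s6=1 s1=1 s9=0 s0=1 s3=1 s5=1 clk=1 s2=0 s8=0 s4=0 s7=1
t5.Δ1 s6=1 s1=1 s9=0 s0=1 s3=1 s5=1 clk=0 s2=0 s8=0 s4=0 s7=1
t6.Δ0 s6=1 s1=1 s9=0 s0=1 s3=1 s5=1 clk=0 s2=0 s8=0 s4=0 s7=1
t6.Δ1 s6=1 s1=1 s9=0 s0=1 s3=1 s5=1 clk=1 s2=0 s8=0 s4=0 s7=1
t6.Δ2 s6=1 s1=1 s9=0 s0=1 s3=1 s5=1 clk=1 s2=0 s8=0 s4=0 s7=0
t6.Δ3 s6=1 s1=1 s9=0 s0=1 s3=0 s5=1 clk=1 s2=0 s8=0 s4=0 s7=0
t6.Δ4 s6=1 s1=1 s9=0 s0=1 s3=0 s5=1 clk=1 s2=1 s8=0 s4=0 s7=0
t6.Δ5 s6=0 s1=1 s9=0 s0=1 s3=0 s5=1 clk=1 s2=1 s8=0 s4=0 s7=0
t6.Δ6 s6=0 s1=1 s9=0 s0=1 s3=0 s5=1 clk=1 s2=1 s8=1 s4=0 s7=0
t7.Δ0 s6=0 s1=1 s9=0 s0=1 s3=0 s5=1 clk=1 s2=1 s8=1 s4=0 s7=0
t7.Δ1 s6=0 s1=1 s9=1 s0=1 s3=0 s5=1 clk=0 s2=1 s8=1 s4=0 s7=0
t8.Δ0 s6=0 s1=1 s9=1 s0=1 s3=0 s5=1 clk=0 s2=1 s8=1 s4=0 s7=0
t8.Δ1 s6=0 s1=1 s9=1 s0=1 s3=0 s5=1 clk=1 s2=1 s8=1 s4=0 s7=0
t8.Δ2 s6=0 s1=0 s9=1 s0=1 s3=0 s5=1 clk=1 s2=1 s8=1 s4=1 s7=1
t8.Δ3 s6=1 s1=0 s9=1 s0=1 s3=0 s5=1 clk=1 s2=1 s8=1 s4=1 s7=1
t8.Δ4 s6=1 s1=0 s9=1 s0=1 s3=0 s5=1 clk=1 s2=1 s8=0 s4=1 s7=1
t9.Δ0 s6=1 s1=0 s9=1 s0=1 s3=0 s5=1 clk=1 s2=1 s8=0 s4=1 s7=1
t9.Δ1 s6=1 s1=0 s9=1 s0=1 s3=0 s5=1 clk=0 s2=1 s8=0 s4=1 s7=1
t10.Δ0 s6=1 s1=0 s9=1 s0=1 s3=0 s5=1 clk=0 s2=1 s8=0 s4=1 s7=1
t10.Δ1 s6=1 s1=0 s9=1 s0=1 s3=0 s5=1 clk=1 s2=1 s8=0 s4=1 s7=1
t10.Δ2 s6=1 s1=1 s9=1 s0=1 s3=0 s5=1 clk=1 s2=1 s8=0 s4=1 s7=0
t10.Δ3 s6=0 s1=1 s9=1 s0=1 s3=0 s5=1 clk=1 s2=1 s8=0 s4=1 s7=0
t10.Δ4 s6=0 s1=1 s9=1 s0=1 s3=0 s5=1 clk=1 s2=1 s8=1 s4=1 s7=0
t11.Δ0 s6=0 s1=1 s9=1 s0=1 s3=0 s5=1 clk=1 s2=1 s8=1 s4=1 s7=0
t11.Δ1 s6=0 s1=1 s9=0 s0=1 s3=0 s5=1 clk=0 s2=1 s8=1 s4=1 s7=0
t12.Δ0 s6=0 s1=1 s9=0 s0=1 s3=0 s5=1 clk=0 s2=1 s8=1 s4=1 s7=0
t12.Δ1 s6=0 s1=1 s9=0 s0=1 s3=0 s5=1 clk=1 s2=1 s8=1 s4=1 s7=0
t12.Δ2 s6=0 s1=0 s9=0 s0=1 s3=0 s5=1 clk=1 s2=1 s8=1 s4=0 s7=0
t12.Δ3 s6=1 s1=0 s9=0 s0=1 s3=0 s5=1 clk=1 s2=1 s8=1 s4=0 s7=0
t12.Δ4 s6=1 s1=0 s9=0 s0=1 s3=0 s5=1 clk=1 s2=1 s8=0 s4=0 s7=0
t13.Δ0 s6=1 s1=0 s9=0 s0=1 s3=0 s5=1 clk=1 s2=1 s8=0 s4=0 s7=0
t13.Δ1 s6=1 s1=0 s9=1 s0=1 s3=0 s5=1 clk=0 s2=1 s8=0 s4=0 s7=0
t14.Δ0 s6=1 s1=0 s9=1 s0=1 s3=0 s5=1 clk=0 s2=1 s8=0 s4=0 s7=0
t14.Δ1 s6=1 s1=0 s9=1 s0=1 s3=0 s5=1 clk=1 s2=1 s8=0 s4=0 s7=0
t14.Δ2 s6=1 s1=0 s9=1 s0=1 s3=0 s5=1 clk=1 s2=1 s8=0 s4=1 s7=0
t15.Δ0 s6=1 s1=0 s9=1 s0=1 s3=0 s5=1 clk=1 s2=1 s8=0 s4=1 s7=0
t15.Δ1 s6=1 s1=0 s9=0 s0=1 s3=0 s5=1 clk=0 s2=1 s8=0 s4=1 s7=0
t16.Δ0 s6=1 s1=0 s9=0 s0=1 s3=0 s5=1 clk=0 s2=1 s8=0 s4=1 s7=0
t16.Δ1 s6=1 s1=0 s9=0 s0=1 s3=0 s5=1 clk=1 s2=1 s8=0 s4=1 s7=0
t16.Δ2 s6=1 s1=0 s9=0 s0=1 s3=0 s5=1 clk=1 s2=1 s8=0 s4=0 s7=1
t17.Δ0 s6=1 s1=0 s9=0 s0=1 s3=0 s5=1 clk=1 s2=1 s8=0 s4=0 s7=1
t17.Δ1 s6=1 s1=0 s9=0 s0=1 s3=0 s5=1 clk=0 s2=1 s8=0 s4=0 s7=1
t18.Δ0 s6=1 s1=0 s9=0 s0=1 s3=0 s5=1 clk=0 s2=1 s8=0 s4=0 s7=1
t18.Δ1 s6=1 s1=0 s9=0 s0=1 s3=0 s5=1 clk=1 s2=1 s8=0 s4=0 s7=1
t18.Δ2 s6=1 s1=1 s9=0 s0=1 s3=0 s5=1 clk=1 s2=1 s8=0 s4=0 s7=1
t18.Δ3 s6=0 s1=1 s9=0 s0=1 s3=1 s5=1 clk=1 s2=1 s8=0 s4=0 s7=1
t18.Δ4 s6=0 s1=1 s9=0 s0=1 s3=1 s5=1 clk=1 s2=0 s8=1 s4=0 s7=1
t18.Δ5 s6=1 s1=1 s9=0 s0=1 s3=1 s5=1 clk=1 s2=0 s8=1 s4=0 s7=1
t18.Δ6 s6=1 s1=1 s9=0 s0=1 s3=1 s5=1 clk=1 s2=0 s8=0 s4=0 s7=1
t19.Δ0 s6=1 s1=1 s9=0 s0=1 s3=1 s5=1 clk=1 s2=0 s8=0 s4=0 s7=1
t19.Δ1 s6=1 s1=1 s9=0 s0=1 s3=1 s5=1 clk=0 s2=0 s8=0 s4=0 s7=1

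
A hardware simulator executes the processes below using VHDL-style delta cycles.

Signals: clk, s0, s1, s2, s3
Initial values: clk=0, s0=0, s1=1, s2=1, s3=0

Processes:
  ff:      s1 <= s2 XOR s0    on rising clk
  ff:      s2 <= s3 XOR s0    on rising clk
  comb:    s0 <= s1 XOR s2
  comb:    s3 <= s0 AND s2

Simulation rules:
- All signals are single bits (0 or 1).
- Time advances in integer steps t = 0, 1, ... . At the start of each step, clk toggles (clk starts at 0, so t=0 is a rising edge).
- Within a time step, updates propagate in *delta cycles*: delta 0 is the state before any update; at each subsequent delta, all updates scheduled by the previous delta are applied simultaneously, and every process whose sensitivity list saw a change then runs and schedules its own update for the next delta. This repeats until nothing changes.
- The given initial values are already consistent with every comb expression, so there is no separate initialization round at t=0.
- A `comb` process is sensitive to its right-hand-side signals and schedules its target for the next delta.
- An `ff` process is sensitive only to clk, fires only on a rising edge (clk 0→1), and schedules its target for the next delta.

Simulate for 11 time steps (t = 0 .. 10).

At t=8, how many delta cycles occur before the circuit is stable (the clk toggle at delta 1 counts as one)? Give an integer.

t=0 Δ0: s2=1 s0=0 s3=0 clk=0 s1=1
  Δ1: clk:0→1
  Δ2: s2:1→0
  Δ3: s0:0→1
  (3Δ to stable)
t=1 Δ0: s2=0 s0=1 s3=0 clk=1 s1=1
  Δ1: clk:1→0
  (1Δ to stable)
t=2 Δ0: s2=0 s0=1 s3=0 clk=0 s1=1
  Δ1: clk:0→1
  Δ2: s2:0→1
  Δ3: s0:1→0, s3:0→1
  Δ4: s3:1→0
  (4Δ to stable)
t=3 Δ0: s2=1 s0=0 s3=0 clk=1 s1=1
  Δ1: clk:1→0
  (1Δ to stable)
t=4 Δ0: s2=1 s0=0 s3=0 clk=0 s1=1
  Δ1: clk:0→1
  Δ2: s2:1→0
  Δ3: s0:0→1
  (3Δ to stable)
t=5 Δ0: s2=0 s0=1 s3=0 clk=1 s1=1
  Δ1: clk:1→0
  (1Δ to stable)
t=6 Δ0: s2=0 s0=1 s3=0 clk=0 s1=1
  Δ1: clk:0→1
  Δ2: s2:0→1
  Δ3: s0:1→0, s3:0→1
  Δ4: s3:1→0
  (4Δ to stable)
t=7 Δ0: s2=1 s0=0 s3=0 clk=1 s1=1
  Δ1: clk:1→0
  (1Δ to stable)
t=8 Δ0: s2=1 s0=0 s3=0 clk=0 s1=1
  Δ1: clk:0→1
  Δ2: s2:1→0
  Δ3: s0:0→1
  (3Δ to stable)
t=9 Δ0: s2=0 s0=1 s3=0 clk=1 s1=1
  Δ1: clk:1→0
  (1Δ to stable)
t=10 Δ0: s2=0 s0=1 s3=0 clk=0 s1=1
  Δ1: clk:0→1
  Δ2: s2:0→1
  Δ3: s0:1→0, s3:0→1
  Δ4: s3:1→0
  (4Δ to stable)

3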